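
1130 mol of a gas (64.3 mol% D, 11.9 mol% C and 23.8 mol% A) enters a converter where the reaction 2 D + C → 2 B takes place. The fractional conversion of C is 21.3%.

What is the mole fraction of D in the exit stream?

C reacted = 0.213 × 134.5 = 28.64 mol; ν_C = −1, so ξ = 28.64/1 = 28.64 mol.
Outlet amounts (n = n₀ + ν ξ):
  D: 726.6 − 2(28.64) = 669.3
  C: 134.5 − 1(28.64) = 105.8
  B: 0 + 2(28.64) = 57.28
  A: 268.9 (inert)
Total out = 1101 mol; y_D = 669.3 / 1101 = 0.6077.

0.608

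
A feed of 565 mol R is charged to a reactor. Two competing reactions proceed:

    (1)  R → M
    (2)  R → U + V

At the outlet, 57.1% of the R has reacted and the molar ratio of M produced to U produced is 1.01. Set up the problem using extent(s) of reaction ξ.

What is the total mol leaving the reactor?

726 mol

Conversion of R: R consumed = 0.571 × 565 = 322.6 mol = 1ξ₁ + 1ξ₂.
Selectivity: 1ξ₁ / (1ξ₂) = 1.01 → ξ₁ = 1.01 ξ₂.
Substitute: (1·1.01 + 1) ξ₂ = 322.6 → ξ₂ = 160.5 mol, ξ₁ = 162.1 mol.
Outlet amounts (n = n₀ + Σ ν·ξ):
  R: 565 − 1(162.1) − 1(160.5) = 242.4
  M: 0 + 1(162.1) = 162.1
  U: 0 + 1(160.5) = 160.5
  V: 0 + 1(160.5) = 160.5
Total out = 242.4 + 162.1 + 160.5 + 160.5 = 725.5 mol.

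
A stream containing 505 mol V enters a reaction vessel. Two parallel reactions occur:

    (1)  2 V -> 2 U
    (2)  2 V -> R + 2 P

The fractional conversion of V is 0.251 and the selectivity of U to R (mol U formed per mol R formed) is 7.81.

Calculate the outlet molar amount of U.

101 mol

Conversion of V: V consumed = 0.251 × 505 = 126.8 mol = 2ξ₁ + 2ξ₂.
Selectivity: 2ξ₁ / (1ξ₂) = 7.81 → ξ₁ = 3.905 ξ₂.
Substitute: (2·3.905 + 2) ξ₂ = 126.8 → ξ₂ = 12.92 mol, ξ₁ = 50.46 mol.
Outlet amounts (n = n₀ + Σ ν·ξ):
  V: 505 − 2(50.46) − 2(12.92) = 378.2
  U: 0 + 2(50.46) = 100.9
  R: 0 + 1(12.92) = 12.92
  P: 0 + 2(12.92) = 25.84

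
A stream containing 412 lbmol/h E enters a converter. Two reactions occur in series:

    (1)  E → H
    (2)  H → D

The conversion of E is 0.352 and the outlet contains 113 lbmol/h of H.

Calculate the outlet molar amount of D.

Conversion of E: E consumed = 1ξ₁ = 0.352 × 412 → ξ₁ = 145 lbmol/h.
H balance: n_H = 0 + 1ξ₁ − 1ξ₂ = 113 → ξ₂ = (1·145 − 113)/1 = 32.02 lbmol/h.
Outlet amounts (n = n₀ + Σ ν·ξ):
  E: 412 − 1(145) = 267
  H: 0 + 1(145) − 1(32.02) = 113
  D: 0 + 1(32.02) = 32.02

32 lbmol/h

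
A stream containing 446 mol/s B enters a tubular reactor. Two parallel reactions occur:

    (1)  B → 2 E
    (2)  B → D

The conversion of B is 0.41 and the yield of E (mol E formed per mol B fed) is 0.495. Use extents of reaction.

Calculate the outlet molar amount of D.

72.5 mol/s

Yield of E: 2ξ₁ / 446 = 0.495 → ξ₁ = 110.4 mol/s.
Conversion of B: 1ξ₁ + 1ξ₂ = 0.41 × 446 = 182.9 → ξ₂ = 72.47 mol/s.
Outlet amounts (n = n₀ + Σ ν·ξ):
  B: 446 − 1(110.4) − 1(72.47) = 263.1
  E: 0 + 2(110.4) = 220.8
  D: 0 + 1(72.47) = 72.47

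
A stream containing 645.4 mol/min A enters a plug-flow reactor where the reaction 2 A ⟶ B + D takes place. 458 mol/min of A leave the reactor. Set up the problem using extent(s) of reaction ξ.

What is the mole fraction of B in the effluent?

0.145

For A: n = n₀ − 2ξ → 458 = 645.4 − 2ξ, giving ξ = 93.7 mol/min.
Outlet amounts (n = n₀ + ν ξ):
  A: 645.4 − 2(93.7) = 458
  B: 0 + 1(93.7) = 93.7
  D: 0 + 1(93.7) = 93.7
Total out = 645.4 mol/min; y_B = 93.7 / 645.4 = 0.1452.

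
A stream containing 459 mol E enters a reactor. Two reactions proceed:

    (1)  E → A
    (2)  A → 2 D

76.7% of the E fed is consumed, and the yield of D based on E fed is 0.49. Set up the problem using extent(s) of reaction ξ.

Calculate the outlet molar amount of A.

240 mol

Conversion of E: E consumed = 1ξ₁ = 0.767 × 459 → ξ₁ = 352.1 mol.
Yield of D: 2ξ₂ / 459 = 0.49 → ξ₂ = 112.5 mol.
Outlet amounts (n = n₀ + Σ ν·ξ):
  E: 459 − 1(352.1) = 106.9
  A: 0 + 1(352.1) − 1(112.5) = 239.6
  D: 0 + 2(112.5) = 224.9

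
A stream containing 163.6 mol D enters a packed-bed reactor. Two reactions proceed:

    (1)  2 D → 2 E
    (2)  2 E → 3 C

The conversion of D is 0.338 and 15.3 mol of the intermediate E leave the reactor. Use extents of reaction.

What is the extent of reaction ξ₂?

ξ₂ = 20 mol

Conversion of D: D consumed = 2ξ₁ = 0.338 × 163.6 → ξ₁ = 27.65 mol.
E balance: n_E = 0 + 2ξ₁ − 2ξ₂ = 15.3 → ξ₂ = (2·27.65 − 15.3)/2 = 20 mol.
Outlet amounts (n = n₀ + Σ ν·ξ):
  D: 163.6 − 2(27.65) = 108.3
  E: 0 + 2(27.65) − 2(20) = 15.3
  C: 0 + 3(20) = 60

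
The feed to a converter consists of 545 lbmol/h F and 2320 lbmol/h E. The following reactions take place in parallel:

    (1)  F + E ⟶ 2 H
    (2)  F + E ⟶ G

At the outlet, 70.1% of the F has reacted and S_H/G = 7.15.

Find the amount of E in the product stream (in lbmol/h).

Conversion of F: F consumed = 0.701 × 545 = 382 lbmol/h = 1ξ₁ + 1ξ₂.
Selectivity: 2ξ₁ / (1ξ₂) = 7.15 → ξ₁ = 3.575 ξ₂.
Substitute: (1·3.575 + 1) ξ₂ = 382 → ξ₂ = 83.51 lbmol/h, ξ₁ = 298.5 lbmol/h.
Outlet amounts (n = n₀ + Σ ν·ξ):
  F: 545 − 1(298.5) − 1(83.51) = 163
  E: 2320 − 1(298.5) − 1(83.51) = 1938
  H: 0 + 2(298.5) = 597.1
  G: 0 + 1(83.51) = 83.51

1940 lbmol/h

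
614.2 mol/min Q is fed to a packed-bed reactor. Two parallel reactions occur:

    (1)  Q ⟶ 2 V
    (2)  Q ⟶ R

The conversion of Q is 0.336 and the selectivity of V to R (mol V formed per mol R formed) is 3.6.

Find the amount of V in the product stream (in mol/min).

265 mol/min

Conversion of Q: Q consumed = 0.336 × 614.2 = 206.4 mol/min = 1ξ₁ + 1ξ₂.
Selectivity: 2ξ₁ / (1ξ₂) = 3.6 → ξ₁ = 1.8 ξ₂.
Substitute: (1·1.8 + 1) ξ₂ = 206.4 → ξ₂ = 73.7 mol/min, ξ₁ = 132.7 mol/min.
Outlet amounts (n = n₀ + Σ ν·ξ):
  Q: 614.2 − 1(132.7) − 1(73.7) = 407.8
  V: 0 + 2(132.7) = 265.3
  R: 0 + 1(73.7) = 73.7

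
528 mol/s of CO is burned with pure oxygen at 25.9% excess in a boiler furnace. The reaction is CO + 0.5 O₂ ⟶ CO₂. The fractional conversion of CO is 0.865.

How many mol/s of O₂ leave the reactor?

104 mol/s

Stoichiometric O₂ = 0.5 × 528 = 264 mol/s; O₂ fed = 264 × 1.259 = 332.4 mol/s.
Fuel reacted = 0.865 × 528 → ξ = 456.7 mol/s.
Outlet (n = n₀ + ν ξ):
  CO: 528 − 1(456.7) = 71.28
  O₂: 332.4 − 0.5(456.7) = 104
  CO₂: 0 + 1(456.7) = 456.7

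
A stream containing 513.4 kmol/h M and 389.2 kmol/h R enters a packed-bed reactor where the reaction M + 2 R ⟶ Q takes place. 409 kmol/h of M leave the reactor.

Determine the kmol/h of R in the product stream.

For M: n = n₀ − 1ξ → 409 = 513.4 − 1ξ, giving ξ = 104.4 kmol/h.
Outlet amounts (n = n₀ + ν ξ):
  M: 513.4 − 1(104.4) = 409
  R: 389.2 − 2(104.4) = 180.4
  Q: 0 + 1(104.4) = 104.4

180 kmol/h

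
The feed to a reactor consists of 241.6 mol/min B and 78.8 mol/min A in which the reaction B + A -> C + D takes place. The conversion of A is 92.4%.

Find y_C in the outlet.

0.227

A reacted = 0.924 × 78.8 = 72.81 mol/min; ν_A = −1, so ξ = 72.81/1 = 72.81 mol/min.
Outlet amounts (n = n₀ + ν ξ):
  B: 241.6 − 1(72.81) = 168.8
  A: 78.8 − 1(72.81) = 5.989
  C: 0 + 1(72.81) = 72.81
  D: 0 + 1(72.81) = 72.81
Total out = 320.4 mol/min; y_C = 72.81 / 320.4 = 0.2273.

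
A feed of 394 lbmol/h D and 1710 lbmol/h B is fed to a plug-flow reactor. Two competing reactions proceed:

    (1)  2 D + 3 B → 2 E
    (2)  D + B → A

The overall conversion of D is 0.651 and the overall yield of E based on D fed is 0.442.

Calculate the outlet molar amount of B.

1370 lbmol/h

Yield of E: 2ξ₁ / 394 = 0.442 → ξ₁ = 87.07 lbmol/h.
Conversion of D: 2ξ₁ + 1ξ₂ = 0.651 × 394 = 256.5 → ξ₂ = 82.35 lbmol/h.
Outlet amounts (n = n₀ + Σ ν·ξ):
  D: 394 − 2(87.07) − 1(82.35) = 137.5
  B: 1710 − 3(87.07) − 1(82.35) = 1366
  E: 0 + 2(87.07) = 174.1
  A: 0 + 1(82.35) = 82.35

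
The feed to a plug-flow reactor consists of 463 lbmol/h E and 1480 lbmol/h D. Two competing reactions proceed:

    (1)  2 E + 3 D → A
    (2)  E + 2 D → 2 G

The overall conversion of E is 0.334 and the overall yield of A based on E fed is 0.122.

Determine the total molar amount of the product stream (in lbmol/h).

1680 lbmol/h

Yield of A: 1ξ₁ / 463 = 0.122 → ξ₁ = 56.49 lbmol/h.
Conversion of E: 2ξ₁ + 1ξ₂ = 0.334 × 463 = 154.6 → ξ₂ = 41.67 lbmol/h.
Outlet amounts (n = n₀ + Σ ν·ξ):
  E: 463 − 2(56.49) − 1(41.67) = 308.4
  D: 1480 − 3(56.49) − 2(41.67) = 1227
  A: 0 + 1(56.49) = 56.49
  G: 0 + 2(41.67) = 83.34
Total out = 308.4 + 1227 + 56.49 + 83.34 = 1675 lbmol/h.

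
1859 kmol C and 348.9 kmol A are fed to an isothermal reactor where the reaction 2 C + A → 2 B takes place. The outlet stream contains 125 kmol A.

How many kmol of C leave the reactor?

For A: n = n₀ − 1ξ → 125 = 348.9 − 1ξ, giving ξ = 223.9 kmol.
Outlet amounts (n = n₀ + ν ξ):
  C: 1859 − 2(223.9) = 1411
  A: 348.9 − 1(223.9) = 125
  B: 0 + 2(223.9) = 447.8

1410 kmol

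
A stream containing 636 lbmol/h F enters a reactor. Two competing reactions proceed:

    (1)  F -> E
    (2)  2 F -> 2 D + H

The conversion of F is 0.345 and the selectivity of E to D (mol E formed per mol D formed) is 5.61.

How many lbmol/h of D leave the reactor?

Conversion of F: F consumed = 0.345 × 636 = 219.4 lbmol/h = 1ξ₁ + 2ξ₂.
Selectivity: 1ξ₁ / (2ξ₂) = 5.61 → ξ₁ = 11.22 ξ₂.
Substitute: (1·11.22 + 2) ξ₂ = 219.4 → ξ₂ = 16.6 lbmol/h, ξ₁ = 186.2 lbmol/h.
Outlet amounts (n = n₀ + Σ ν·ξ):
  F: 636 − 1(186.2) − 2(16.6) = 416.6
  E: 0 + 1(186.2) = 186.2
  D: 0 + 2(16.6) = 33.2
  H: 0 + 1(16.6) = 16.6

33.2 lbmol/h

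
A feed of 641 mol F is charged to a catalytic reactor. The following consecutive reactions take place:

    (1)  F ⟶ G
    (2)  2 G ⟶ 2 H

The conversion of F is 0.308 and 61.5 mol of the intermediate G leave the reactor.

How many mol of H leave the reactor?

Conversion of F: F consumed = 1ξ₁ = 0.308 × 641 → ξ₁ = 197.4 mol.
G balance: n_G = 0 + 1ξ₁ − 2ξ₂ = 61.5 → ξ₂ = (1·197.4 − 61.5)/2 = 67.96 mol.
Outlet amounts (n = n₀ + Σ ν·ξ):
  F: 641 − 1(197.4) = 443.6
  G: 0 + 1(197.4) − 2(67.96) = 61.5
  H: 0 + 2(67.96) = 135.9

136 mol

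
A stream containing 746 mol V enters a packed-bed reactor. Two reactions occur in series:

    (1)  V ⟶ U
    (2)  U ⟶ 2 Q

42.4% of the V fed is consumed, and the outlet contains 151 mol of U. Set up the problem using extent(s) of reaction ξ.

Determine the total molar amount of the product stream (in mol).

Conversion of V: V consumed = 1ξ₁ = 0.424 × 746 → ξ₁ = 316.3 mol.
U balance: n_U = 0 + 1ξ₁ − 1ξ₂ = 151 → ξ₂ = (1·316.3 − 151)/1 = 165.3 mol.
Outlet amounts (n = n₀ + Σ ν·ξ):
  V: 746 − 1(316.3) = 429.7
  U: 0 + 1(316.3) − 1(165.3) = 151
  Q: 0 + 2(165.3) = 330.6
Total out = 429.7 + 151 + 330.6 = 911.3 mol.

911 mol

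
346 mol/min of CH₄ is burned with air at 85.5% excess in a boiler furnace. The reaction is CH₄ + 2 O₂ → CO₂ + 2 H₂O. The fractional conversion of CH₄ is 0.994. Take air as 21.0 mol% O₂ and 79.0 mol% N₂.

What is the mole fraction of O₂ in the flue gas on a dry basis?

Stoichiometric O₂ = 2 × 346 = 692 mol/min; O₂ fed = 692 × 1.855 = 1284 mol/min.
N₂ fed = 1284 × 79/21 = 4829 mol/min.
Fuel reacted = 0.994 × 346 → ξ = 343.9 mol/min.
Outlet (n = n₀ + ν ξ):
  CH₄: 346 − 1(343.9) = 2.076
  O₂: 1284 − 2(343.9) = 595.8
  N₂: 4829 (inert)
  CO₂: 0 + 1(343.9) = 343.9
  H₂O: 0 + 2(343.9) = 687.8
Dry total = 5771 mol/min; y_O₂ (dry) = 595.8 / 5771 = 0.1032.

0.103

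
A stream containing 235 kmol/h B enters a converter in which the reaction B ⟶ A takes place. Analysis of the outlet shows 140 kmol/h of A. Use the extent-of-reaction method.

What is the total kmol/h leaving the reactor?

235 kmol/h

For A: n = n₀ + 1ξ → 140 = 0 + 1ξ, giving ξ = 140 kmol/h.
Outlet amounts (n = n₀ + ν ξ):
  B: 235 − 1(140) = 95
  A: 0 + 1(140) = 140
Total out = 95 + 140 = 235 kmol/h.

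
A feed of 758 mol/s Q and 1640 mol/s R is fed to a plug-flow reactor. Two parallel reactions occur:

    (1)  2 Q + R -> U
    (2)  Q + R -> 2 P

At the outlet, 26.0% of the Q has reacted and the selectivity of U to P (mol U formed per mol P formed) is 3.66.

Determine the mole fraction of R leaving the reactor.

0.694

Conversion of Q: Q consumed = 0.26 × 758 = 197.1 mol/s = 2ξ₁ + 1ξ₂.
Selectivity: 1ξ₁ / (2ξ₂) = 3.66 → ξ₁ = 7.32 ξ₂.
Substitute: (2·7.32 + 1) ξ₂ = 197.1 → ξ₂ = 12.6 mol/s, ξ₁ = 92.24 mol/s.
Outlet amounts (n = n₀ + Σ ν·ξ):
  Q: 758 − 2(92.24) − 1(12.6) = 560.9
  R: 1640 − 1(92.24) − 1(12.6) = 1535
  U: 0 + 1(92.24) = 92.24
  P: 0 + 2(12.6) = 25.2
Total out = 2214 mol/s; y_R = 1535 / 2214 = 0.6935.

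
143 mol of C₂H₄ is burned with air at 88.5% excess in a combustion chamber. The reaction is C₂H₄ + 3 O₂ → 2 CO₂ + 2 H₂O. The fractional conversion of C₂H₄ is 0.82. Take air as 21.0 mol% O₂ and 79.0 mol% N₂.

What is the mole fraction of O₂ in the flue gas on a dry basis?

0.122

Stoichiometric O₂ = 3 × 143 = 429 mol; O₂ fed = 429 × 1.885 = 808.7 mol.
N₂ fed = 808.7 × 79/21 = 3042 mol.
Fuel reacted = 0.82 × 143 → ξ = 117.3 mol.
Outlet (n = n₀ + ν ξ):
  C₂H₄: 143 − 1(117.3) = 25.74
  O₂: 808.7 − 3(117.3) = 456.9
  N₂: 3042 (inert)
  CO₂: 0 + 2(117.3) = 234.5
  H₂O: 0 + 2(117.3) = 234.5
Dry total = 3759 mol; y_O₂ (dry) = 456.9 / 3759 = 0.1215.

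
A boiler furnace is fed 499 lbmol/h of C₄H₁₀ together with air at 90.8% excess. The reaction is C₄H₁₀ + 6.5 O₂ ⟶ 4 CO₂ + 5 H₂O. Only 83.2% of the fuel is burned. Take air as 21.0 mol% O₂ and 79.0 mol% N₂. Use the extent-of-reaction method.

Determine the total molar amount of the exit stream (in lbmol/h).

Stoichiometric O₂ = 6.5 × 499 = 3244 lbmol/h; O₂ fed = 3244 × 1.908 = 6189 lbmol/h.
N₂ fed = 6189 × 79/21 = 23280 lbmol/h.
Fuel reacted = 0.832 × 499 → ξ = 415.2 lbmol/h.
Outlet (n = n₀ + ν ξ):
  C₄H₁₀: 499 − 1(415.2) = 83.83
  O₂: 6189 − 6.5(415.2) = 3490
  N₂: 23280 (inert)
  CO₂: 0 + 4(415.2) = 1661
  H₂O: 0 + 5(415.2) = 2076
Total out = 83.83 + 3490 + 23280 + 1661 + 2076 = 30590 lbmol/h.

30600 lbmol/h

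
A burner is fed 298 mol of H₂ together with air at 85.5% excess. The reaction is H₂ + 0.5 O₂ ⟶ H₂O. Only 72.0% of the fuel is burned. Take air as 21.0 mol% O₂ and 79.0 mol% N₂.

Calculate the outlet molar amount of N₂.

Stoichiometric O₂ = 0.5 × 298 = 149 mol; O₂ fed = 149 × 1.855 = 276.4 mol.
N₂ fed = 276.4 × 79/21 = 1040 mol.
Fuel reacted = 0.72 × 298 → ξ = 214.6 mol.
Outlet (n = n₀ + ν ξ):
  H₂: 298 − 1(214.6) = 83.44
  O₂: 276.4 − 0.5(214.6) = 169.1
  N₂: 1040 (inert)
  H₂O: 0 + 1(214.6) = 214.6

1040 mol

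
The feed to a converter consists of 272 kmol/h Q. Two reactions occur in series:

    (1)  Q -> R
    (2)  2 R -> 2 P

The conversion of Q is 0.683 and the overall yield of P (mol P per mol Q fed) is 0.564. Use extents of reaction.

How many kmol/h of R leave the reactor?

Conversion of Q: Q consumed = 1ξ₁ = 0.683 × 272 → ξ₁ = 185.8 kmol/h.
Yield of P: 2ξ₂ / 272 = 0.564 → ξ₂ = 76.7 kmol/h.
Outlet amounts (n = n₀ + Σ ν·ξ):
  Q: 272 − 1(185.8) = 86.22
  R: 0 + 1(185.8) − 2(76.7) = 32.37
  P: 0 + 2(76.7) = 153.4

32.4 kmol/h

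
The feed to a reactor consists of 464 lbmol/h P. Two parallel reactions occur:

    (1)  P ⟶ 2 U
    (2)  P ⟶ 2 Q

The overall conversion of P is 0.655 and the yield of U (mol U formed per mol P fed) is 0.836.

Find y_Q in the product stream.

Yield of U: 2ξ₁ / 464 = 0.836 → ξ₁ = 194 lbmol/h.
Conversion of P: 1ξ₁ + 1ξ₂ = 0.655 × 464 = 303.9 → ξ₂ = 110 lbmol/h.
Outlet amounts (n = n₀ + Σ ν·ξ):
  P: 464 − 1(194) − 1(110) = 160.1
  U: 0 + 2(194) = 387.9
  Q: 0 + 2(110) = 219.9
Total out = 767.9 lbmol/h; y_Q = 219.9 / 767.9 = 0.2864.

0.286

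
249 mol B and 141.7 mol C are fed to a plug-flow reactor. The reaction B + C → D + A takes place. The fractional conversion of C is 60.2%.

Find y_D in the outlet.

C reacted = 0.602 × 141.7 = 85.3 mol; ν_C = −1, so ξ = 85.3/1 = 85.3 mol.
Outlet amounts (n = n₀ + ν ξ):
  B: 249 − 1(85.3) = 163.7
  C: 141.7 − 1(85.3) = 56.4
  D: 0 + 1(85.3) = 85.3
  A: 0 + 1(85.3) = 85.3
Total out = 390.7 mol; y_D = 85.3 / 390.7 = 0.2183.

0.218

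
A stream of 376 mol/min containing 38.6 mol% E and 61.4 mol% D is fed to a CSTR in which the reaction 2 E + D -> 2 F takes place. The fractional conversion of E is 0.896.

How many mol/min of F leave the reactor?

E reacted = 0.896 × 145.1 = 130 mol/min; ν_E = −2, so ξ = 130/2 = 65.02 mol/min.
Outlet amounts (n = n₀ + ν ξ):
  E: 145.1 − 2(65.02) = 15.09
  D: 230.9 − 1(65.02) = 165.8
  F: 0 + 2(65.02) = 130

130 mol/min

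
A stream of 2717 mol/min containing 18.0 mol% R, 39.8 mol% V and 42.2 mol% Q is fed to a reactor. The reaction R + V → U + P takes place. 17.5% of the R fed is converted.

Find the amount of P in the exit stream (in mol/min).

85.6 mol/min

R reacted = 0.175 × 489.1 = 85.59 mol/min; ν_R = −1, so ξ = 85.59/1 = 85.59 mol/min.
Outlet amounts (n = n₀ + ν ξ):
  R: 489.1 − 1(85.59) = 403.5
  V: 1081 − 1(85.59) = 995.8
  U: 0 + 1(85.59) = 85.59
  P: 0 + 1(85.59) = 85.59
  Q: 1147 (inert)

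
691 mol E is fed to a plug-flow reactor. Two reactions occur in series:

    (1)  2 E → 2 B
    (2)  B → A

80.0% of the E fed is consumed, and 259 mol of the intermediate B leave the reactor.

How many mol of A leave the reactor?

294 mol

Conversion of E: E consumed = 2ξ₁ = 0.8 × 691 → ξ₁ = 276.4 mol.
B balance: n_B = 0 + 2ξ₁ − 1ξ₂ = 259 → ξ₂ = (2·276.4 − 259)/1 = 293.8 mol.
Outlet amounts (n = n₀ + Σ ν·ξ):
  E: 691 − 2(276.4) = 138.2
  B: 0 + 2(276.4) − 1(293.8) = 259
  A: 0 + 1(293.8) = 293.8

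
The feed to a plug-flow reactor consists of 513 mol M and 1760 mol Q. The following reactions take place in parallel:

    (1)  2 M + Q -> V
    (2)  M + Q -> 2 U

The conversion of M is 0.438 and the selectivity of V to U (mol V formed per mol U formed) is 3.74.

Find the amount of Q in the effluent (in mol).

1640 mol

Conversion of M: M consumed = 0.438 × 513 = 224.7 mol = 2ξ₁ + 1ξ₂.
Selectivity: 1ξ₁ / (2ξ₂) = 3.74 → ξ₁ = 7.48 ξ₂.
Substitute: (2·7.48 + 1) ξ₂ = 224.7 → ξ₂ = 14.08 mol, ξ₁ = 105.3 mol.
Outlet amounts (n = n₀ + Σ ν·ξ):
  M: 513 − 2(105.3) − 1(14.08) = 288.3
  Q: 1760 − 1(105.3) − 1(14.08) = 1641
  V: 0 + 1(105.3) = 105.3
  U: 0 + 2(14.08) = 28.16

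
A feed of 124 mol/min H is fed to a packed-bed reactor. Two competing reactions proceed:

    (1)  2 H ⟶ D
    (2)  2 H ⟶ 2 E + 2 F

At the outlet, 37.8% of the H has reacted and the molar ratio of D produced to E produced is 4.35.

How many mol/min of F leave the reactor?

4.83 mol/min

Conversion of H: H consumed = 0.378 × 124 = 46.87 mol/min = 2ξ₁ + 2ξ₂.
Selectivity: 1ξ₁ / (2ξ₂) = 4.35 → ξ₁ = 8.7 ξ₂.
Substitute: (2·8.7 + 2) ξ₂ = 46.87 → ξ₂ = 2.416 mol/min, ξ₁ = 21.02 mol/min.
Outlet amounts (n = n₀ + Σ ν·ξ):
  H: 124 − 2(21.02) − 2(2.416) = 77.13
  D: 0 + 1(21.02) = 21.02
  E: 0 + 2(2.416) = 4.832
  F: 0 + 2(2.416) = 4.832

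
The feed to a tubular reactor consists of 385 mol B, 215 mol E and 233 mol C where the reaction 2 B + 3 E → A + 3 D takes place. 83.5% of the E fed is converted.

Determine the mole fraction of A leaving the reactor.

0.0774

E reacted = 0.835 × 215 = 179.5 mol; ν_E = −3, so ξ = 179.5/3 = 59.84 mol.
Outlet amounts (n = n₀ + ν ξ):
  B: 385 − 2(59.84) = 265.3
  E: 215 − 3(59.84) = 35.47
  A: 0 + 1(59.84) = 59.84
  D: 0 + 3(59.84) = 179.5
  C: 233 (inert)
Total out = 773.2 mol; y_A = 59.84 / 773.2 = 0.0774.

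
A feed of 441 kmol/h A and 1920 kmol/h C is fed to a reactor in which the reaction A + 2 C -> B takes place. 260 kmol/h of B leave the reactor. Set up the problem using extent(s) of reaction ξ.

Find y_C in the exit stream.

0.76

For B: n = n₀ + 1ξ → 260 = 0 + 1ξ, giving ξ = 260 kmol/h.
Outlet amounts (n = n₀ + ν ξ):
  A: 441 − 1(260) = 181
  C: 1920 − 2(260) = 1400
  B: 0 + 1(260) = 260
Total out = 1841 kmol/h; y_C = 1400 / 1841 = 0.7605.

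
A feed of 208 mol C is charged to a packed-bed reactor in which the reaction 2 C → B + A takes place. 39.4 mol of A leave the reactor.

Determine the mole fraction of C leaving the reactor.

0.621

For A: n = n₀ + 1ξ → 39.4 = 0 + 1ξ, giving ξ = 39.4 mol.
Outlet amounts (n = n₀ + ν ξ):
  C: 208 − 2(39.4) = 129.2
  B: 0 + 1(39.4) = 39.4
  A: 0 + 1(39.4) = 39.4
Total out = 208 mol; y_C = 129.2 / 208 = 0.6212.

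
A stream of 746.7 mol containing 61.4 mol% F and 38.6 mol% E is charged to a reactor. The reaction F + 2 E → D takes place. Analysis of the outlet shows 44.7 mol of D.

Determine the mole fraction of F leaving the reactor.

0.63

For D: n = n₀ + 1ξ → 44.7 = 0 + 1ξ, giving ξ = 44.7 mol.
Outlet amounts (n = n₀ + ν ξ):
  F: 458.5 − 1(44.7) = 413.8
  E: 288.2 − 2(44.7) = 198.8
  D: 0 + 1(44.7) = 44.7
Total out = 657.3 mol; y_F = 413.8 / 657.3 = 0.6295.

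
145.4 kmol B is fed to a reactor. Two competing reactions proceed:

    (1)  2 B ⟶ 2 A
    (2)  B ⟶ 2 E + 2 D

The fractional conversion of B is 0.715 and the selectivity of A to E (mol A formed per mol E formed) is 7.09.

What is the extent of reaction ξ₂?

Conversion of B: B consumed = 0.715 × 145.4 = 104 kmol = 2ξ₁ + 1ξ₂.
Selectivity: 2ξ₁ / (2ξ₂) = 7.09 → ξ₁ = 7.09 ξ₂.
Substitute: (2·7.09 + 1) ξ₂ = 104 → ξ₂ = 6.849 kmol, ξ₁ = 48.56 kmol.
Outlet amounts (n = n₀ + Σ ν·ξ):
  B: 145.4 − 2(48.56) − 1(6.849) = 41.44
  A: 0 + 2(48.56) = 97.11
  E: 0 + 2(6.849) = 13.7
  D: 0 + 2(6.849) = 13.7

ξ₂ = 6.85 kmol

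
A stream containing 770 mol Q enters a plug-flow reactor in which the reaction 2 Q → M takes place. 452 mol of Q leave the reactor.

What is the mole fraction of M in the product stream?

0.26

For Q: n = n₀ − 2ξ → 452 = 770 − 2ξ, giving ξ = 159 mol.
Outlet amounts (n = n₀ + ν ξ):
  Q: 770 − 2(159) = 452
  M: 0 + 1(159) = 159
Total out = 611 mol; y_M = 159 / 611 = 0.2602.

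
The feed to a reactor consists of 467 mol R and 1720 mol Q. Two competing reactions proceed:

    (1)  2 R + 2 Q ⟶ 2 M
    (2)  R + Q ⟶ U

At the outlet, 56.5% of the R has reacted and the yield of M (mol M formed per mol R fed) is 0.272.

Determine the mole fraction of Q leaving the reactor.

Yield of M: 2ξ₁ / 467 = 0.272 → ξ₁ = 63.51 mol.
Conversion of R: 2ξ₁ + 1ξ₂ = 0.565 × 467 = 263.9 → ξ₂ = 136.8 mol.
Outlet amounts (n = n₀ + Σ ν·ξ):
  R: 467 − 2(63.51) − 1(136.8) = 203.1
  Q: 1720 − 2(63.51) − 1(136.8) = 1456
  M: 0 + 2(63.51) = 127
  U: 0 + 1(136.8) = 136.8
Total out = 1923 mol; y_Q = 1456 / 1923 = 0.7572.

0.757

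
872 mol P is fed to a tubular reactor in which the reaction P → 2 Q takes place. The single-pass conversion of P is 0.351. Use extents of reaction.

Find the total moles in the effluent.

P reacted = 0.351 × 872 = 306.1 mol; ν_P = −1, so ξ = 306.1/1 = 306.1 mol.
Outlet amounts (n = n₀ + ν ξ):
  P: 872 − 1(306.1) = 565.9
  Q: 0 + 2(306.1) = 612.1
Total out = 565.9 + 612.1 = 1178 mol.

1180 mol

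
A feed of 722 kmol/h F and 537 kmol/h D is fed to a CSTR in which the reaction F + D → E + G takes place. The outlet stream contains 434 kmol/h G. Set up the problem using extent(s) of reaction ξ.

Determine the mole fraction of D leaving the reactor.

For G: n = n₀ + 1ξ → 434 = 0 + 1ξ, giving ξ = 434 kmol/h.
Outlet amounts (n = n₀ + ν ξ):
  F: 722 − 1(434) = 288
  D: 537 − 1(434) = 103
  E: 0 + 1(434) = 434
  G: 0 + 1(434) = 434
Total out = 1259 kmol/h; y_D = 103 / 1259 = 0.08181.

0.0818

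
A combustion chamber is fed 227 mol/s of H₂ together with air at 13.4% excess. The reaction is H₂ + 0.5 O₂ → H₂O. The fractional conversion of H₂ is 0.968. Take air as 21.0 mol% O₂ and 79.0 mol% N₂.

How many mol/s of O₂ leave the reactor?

Stoichiometric O₂ = 0.5 × 227 = 113.5 mol/s; O₂ fed = 113.5 × 1.134 = 128.7 mol/s.
N₂ fed = 128.7 × 79/21 = 484.2 mol/s.
Fuel reacted = 0.968 × 227 → ξ = 219.7 mol/s.
Outlet (n = n₀ + ν ξ):
  H₂: 227 − 1(219.7) = 7.264
  O₂: 128.7 − 0.5(219.7) = 18.84
  N₂: 484.2 (inert)
  H₂O: 0 + 1(219.7) = 219.7

18.8 mol/s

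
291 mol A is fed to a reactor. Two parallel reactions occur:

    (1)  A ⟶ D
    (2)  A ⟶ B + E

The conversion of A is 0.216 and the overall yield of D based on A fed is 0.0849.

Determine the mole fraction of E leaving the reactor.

Yield of D: 1ξ₁ / 291 = 0.0849 → ξ₁ = 24.71 mol.
Conversion of A: 1ξ₁ + 1ξ₂ = 0.216 × 291 = 62.86 → ξ₂ = 38.15 mol.
Outlet amounts (n = n₀ + Σ ν·ξ):
  A: 291 − 1(24.71) − 1(38.15) = 228.1
  D: 0 + 1(24.71) = 24.71
  B: 0 + 1(38.15) = 38.15
  E: 0 + 1(38.15) = 38.15
Total out = 329.2 mol; y_E = 38.15 / 329.2 = 0.1159.

0.116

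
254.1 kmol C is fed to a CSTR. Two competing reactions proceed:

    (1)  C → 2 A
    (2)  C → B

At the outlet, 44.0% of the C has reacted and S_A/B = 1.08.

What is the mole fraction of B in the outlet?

Conversion of C: C consumed = 0.44 × 254.1 = 111.8 kmol = 1ξ₁ + 1ξ₂.
Selectivity: 2ξ₁ / (1ξ₂) = 1.08 → ξ₁ = 0.54 ξ₂.
Substitute: (1·0.54 + 1) ξ₂ = 111.8 → ξ₂ = 72.6 kmol, ξ₁ = 39.2 kmol.
Outlet amounts (n = n₀ + Σ ν·ξ):
  C: 254.1 − 1(39.2) − 1(72.6) = 142.3
  A: 0 + 2(39.2) = 78.41
  B: 0 + 1(72.6) = 72.6
Total out = 293.3 kmol; y_B = 72.6 / 293.3 = 0.2475.

0.248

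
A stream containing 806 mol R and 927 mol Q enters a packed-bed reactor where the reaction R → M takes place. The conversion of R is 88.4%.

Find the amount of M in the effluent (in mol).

R reacted = 0.884 × 806 = 712.5 mol; ν_R = −1, so ξ = 712.5/1 = 712.5 mol.
Outlet amounts (n = n₀ + ν ξ):
  R: 806 − 1(712.5) = 93.5
  M: 0 + 1(712.5) = 712.5
  Q: 927 (inert)

713 mol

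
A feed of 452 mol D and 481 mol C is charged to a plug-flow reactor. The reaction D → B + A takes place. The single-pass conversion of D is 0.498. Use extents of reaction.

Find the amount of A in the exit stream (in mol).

225 mol

D reacted = 0.498 × 452 = 225.1 mol; ν_D = −1, so ξ = 225.1/1 = 225.1 mol.
Outlet amounts (n = n₀ + ν ξ):
  D: 452 − 1(225.1) = 226.9
  B: 0 + 1(225.1) = 225.1
  A: 0 + 1(225.1) = 225.1
  C: 481 (inert)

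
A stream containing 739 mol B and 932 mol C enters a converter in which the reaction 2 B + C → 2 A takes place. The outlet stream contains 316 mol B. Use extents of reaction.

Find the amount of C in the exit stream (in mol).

720 mol

For B: n = n₀ − 2ξ → 316 = 739 − 2ξ, giving ξ = 211.5 mol.
Outlet amounts (n = n₀ + ν ξ):
  B: 739 − 2(211.5) = 316
  C: 932 − 1(211.5) = 720.5
  A: 0 + 2(211.5) = 423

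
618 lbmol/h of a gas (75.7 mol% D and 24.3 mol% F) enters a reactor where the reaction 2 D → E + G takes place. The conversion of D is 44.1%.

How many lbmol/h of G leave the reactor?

103 lbmol/h

D reacted = 0.441 × 467.8 = 206.3 lbmol/h; ν_D = −2, so ξ = 206.3/2 = 103.2 lbmol/h.
Outlet amounts (n = n₀ + ν ξ):
  D: 467.8 − 2(103.2) = 261.5
  E: 0 + 1(103.2) = 103.2
  G: 0 + 1(103.2) = 103.2
  F: 150.2 (inert)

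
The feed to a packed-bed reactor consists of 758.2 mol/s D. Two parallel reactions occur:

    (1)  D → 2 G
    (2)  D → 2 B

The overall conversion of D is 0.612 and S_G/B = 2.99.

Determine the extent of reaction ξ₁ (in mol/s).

Conversion of D: D consumed = 0.612 × 758.2 = 464 mol/s = 1ξ₁ + 1ξ₂.
Selectivity: 2ξ₁ / (2ξ₂) = 2.99 → ξ₁ = 2.99 ξ₂.
Substitute: (1·2.99 + 1) ξ₂ = 464 → ξ₂ = 116.3 mol/s, ξ₁ = 347.7 mol/s.
Outlet amounts (n = n₀ + Σ ν·ξ):
  D: 758.2 − 1(347.7) − 1(116.3) = 294.2
  G: 0 + 2(347.7) = 695.4
  B: 0 + 2(116.3) = 232.6

ξ₁ = 348 mol/s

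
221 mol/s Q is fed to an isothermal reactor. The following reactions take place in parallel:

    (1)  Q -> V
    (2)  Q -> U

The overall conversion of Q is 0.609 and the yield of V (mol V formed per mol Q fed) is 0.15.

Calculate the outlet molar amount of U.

Yield of V: 1ξ₁ / 221 = 0.15 → ξ₁ = 33.15 mol/s.
Conversion of Q: 1ξ₁ + 1ξ₂ = 0.609 × 221 = 134.6 → ξ₂ = 101.4 mol/s.
Outlet amounts (n = n₀ + Σ ν·ξ):
  Q: 221 − 1(33.15) − 1(101.4) = 86.41
  V: 0 + 1(33.15) = 33.15
  U: 0 + 1(101.4) = 101.4

101 mol/s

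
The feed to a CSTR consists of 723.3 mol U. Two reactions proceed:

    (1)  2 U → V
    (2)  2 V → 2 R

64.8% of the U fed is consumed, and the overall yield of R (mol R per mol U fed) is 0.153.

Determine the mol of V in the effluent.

124 mol

Conversion of U: U consumed = 2ξ₁ = 0.648 × 723.3 → ξ₁ = 234.3 mol.
Yield of R: 2ξ₂ / 723.3 = 0.153 → ξ₂ = 55.33 mol.
Outlet amounts (n = n₀ + Σ ν·ξ):
  U: 723.3 − 2(234.3) = 254.6
  V: 0 + 1(234.3) − 2(55.33) = 123.7
  R: 0 + 2(55.33) = 110.7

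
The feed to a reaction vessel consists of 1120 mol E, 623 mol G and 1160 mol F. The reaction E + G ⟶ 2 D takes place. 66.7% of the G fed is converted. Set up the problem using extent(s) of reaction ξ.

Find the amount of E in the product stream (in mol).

704 mol

G reacted = 0.667 × 623 = 415.5 mol; ν_G = −1, so ξ = 415.5/1 = 415.5 mol.
Outlet amounts (n = n₀ + ν ξ):
  E: 1120 − 1(415.5) = 704.5
  G: 623 − 1(415.5) = 207.5
  D: 0 + 2(415.5) = 831.1
  F: 1160 (inert)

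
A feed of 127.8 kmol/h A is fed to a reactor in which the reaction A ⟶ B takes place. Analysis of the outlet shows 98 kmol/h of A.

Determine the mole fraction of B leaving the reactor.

For A: n = n₀ − 1ξ → 98 = 127.8 − 1ξ, giving ξ = 29.8 kmol/h.
Outlet amounts (n = n₀ + ν ξ):
  A: 127.8 − 1(29.8) = 98
  B: 0 + 1(29.8) = 29.8
Total out = 127.8 kmol/h; y_B = 29.8 / 127.8 = 0.2332.

0.233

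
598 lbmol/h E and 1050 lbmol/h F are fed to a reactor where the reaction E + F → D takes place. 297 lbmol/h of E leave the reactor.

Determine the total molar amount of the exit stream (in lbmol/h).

1350 lbmol/h

For E: n = n₀ − 1ξ → 297 = 598 − 1ξ, giving ξ = 301 lbmol/h.
Outlet amounts (n = n₀ + ν ξ):
  E: 598 − 1(301) = 297
  F: 1050 − 1(301) = 749
  D: 0 + 1(301) = 301
Total out = 297 + 749 + 301 = 1347 lbmol/h.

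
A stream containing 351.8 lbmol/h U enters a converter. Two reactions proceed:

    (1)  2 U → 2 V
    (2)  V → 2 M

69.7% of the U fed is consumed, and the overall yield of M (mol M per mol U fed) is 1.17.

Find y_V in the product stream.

0.0707

Conversion of U: U consumed = 2ξ₁ = 0.697 × 351.8 → ξ₁ = 122.6 lbmol/h.
Yield of M: 2ξ₂ / 351.8 = 1.17 → ξ₂ = 205.8 lbmol/h.
Outlet amounts (n = n₀ + Σ ν·ξ):
  U: 351.8 − 2(122.6) = 106.6
  V: 0 + 2(122.6) − 1(205.8) = 39.4
  M: 0 + 2(205.8) = 411.6
Total out = 557.6 lbmol/h; y_V = 39.4 / 557.6 = 0.07066.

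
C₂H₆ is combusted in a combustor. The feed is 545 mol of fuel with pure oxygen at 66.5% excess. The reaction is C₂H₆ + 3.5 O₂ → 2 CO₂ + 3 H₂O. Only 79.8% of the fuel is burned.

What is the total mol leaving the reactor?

Stoichiometric O₂ = 3.5 × 545 = 1908 mol; O₂ fed = 1908 × 1.665 = 3176 mol.
Fuel reacted = 0.798 × 545 → ξ = 434.9 mol.
Outlet (n = n₀ + ν ξ):
  C₂H₆: 545 − 1(434.9) = 110.1
  O₂: 3176 − 3.5(434.9) = 1654
  CO₂: 0 + 2(434.9) = 869.8
  H₂O: 0 + 3(434.9) = 1305
Total out = 110.1 + 1654 + 869.8 + 1305 = 3938 mol.

3940 mol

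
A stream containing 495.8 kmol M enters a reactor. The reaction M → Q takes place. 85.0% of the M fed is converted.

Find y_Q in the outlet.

M reacted = 0.85 × 495.8 = 421.4 kmol; ν_M = −1, so ξ = 421.4/1 = 421.4 kmol.
Outlet amounts (n = n₀ + ν ξ):
  M: 495.8 − 1(421.4) = 74.37
  Q: 0 + 1(421.4) = 421.4
Total out = 495.8 kmol; y_Q = 421.4 / 495.8 = 0.85.

0.85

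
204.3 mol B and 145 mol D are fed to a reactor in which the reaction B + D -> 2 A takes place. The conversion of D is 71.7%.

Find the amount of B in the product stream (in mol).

100 mol

D reacted = 0.717 × 145 = 104 mol; ν_D = −1, so ξ = 104/1 = 104 mol.
Outlet amounts (n = n₀ + ν ξ):
  B: 204.3 − 1(104) = 100.3
  D: 145 − 1(104) = 41.04
  A: 0 + 2(104) = 207.9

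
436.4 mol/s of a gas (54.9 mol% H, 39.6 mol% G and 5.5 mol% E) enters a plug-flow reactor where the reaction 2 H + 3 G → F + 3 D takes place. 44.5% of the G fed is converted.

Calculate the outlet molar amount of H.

G reacted = 0.445 × 172.8 = 76.9 mol/s; ν_G = −3, so ξ = 76.9/3 = 25.63 mol/s.
Outlet amounts (n = n₀ + ν ξ):
  H: 239.6 − 2(25.63) = 188.3
  G: 172.8 − 3(25.63) = 95.91
  F: 0 + 1(25.63) = 25.63
  D: 0 + 3(25.63) = 76.9
  E: 24 (inert)

188 mol/s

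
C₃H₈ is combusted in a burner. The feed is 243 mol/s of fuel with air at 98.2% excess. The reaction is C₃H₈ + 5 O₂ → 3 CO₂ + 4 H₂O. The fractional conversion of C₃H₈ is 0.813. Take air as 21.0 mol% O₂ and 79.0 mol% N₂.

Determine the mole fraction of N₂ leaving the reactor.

Stoichiometric O₂ = 5 × 243 = 1215 mol/s; O₂ fed = 1215 × 1.982 = 2408 mol/s.
N₂ fed = 2408 × 79/21 = 9059 mol/s.
Fuel reacted = 0.813 × 243 → ξ = 197.6 mol/s.
Outlet (n = n₀ + ν ξ):
  C₃H₈: 243 − 1(197.6) = 45.44
  O₂: 2408 − 5(197.6) = 1420
  N₂: 9059 (inert)
  CO₂: 0 + 3(197.6) = 592.7
  H₂O: 0 + 4(197.6) = 790.2
Total out = 11910 mol/s; y_N₂ = 9059 / 11910 = 0.7608.

0.761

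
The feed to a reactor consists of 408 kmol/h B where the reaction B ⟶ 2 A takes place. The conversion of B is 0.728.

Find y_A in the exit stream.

0.843

B reacted = 0.728 × 408 = 297 kmol/h; ν_B = −1, so ξ = 297/1 = 297 kmol/h.
Outlet amounts (n = n₀ + ν ξ):
  B: 408 − 1(297) = 111
  A: 0 + 2(297) = 594
Total out = 705 kmol/h; y_A = 594 / 705 = 0.8426.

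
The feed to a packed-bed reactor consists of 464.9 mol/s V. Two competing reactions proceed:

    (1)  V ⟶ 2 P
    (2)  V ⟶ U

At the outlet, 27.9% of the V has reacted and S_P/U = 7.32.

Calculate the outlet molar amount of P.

204 mol/s

Conversion of V: V consumed = 0.279 × 464.9 = 129.7 mol/s = 1ξ₁ + 1ξ₂.
Selectivity: 2ξ₁ / (1ξ₂) = 7.32 → ξ₁ = 3.66 ξ₂.
Substitute: (1·3.66 + 1) ξ₂ = 129.7 → ξ₂ = 27.83 mol/s, ξ₁ = 101.9 mol/s.
Outlet amounts (n = n₀ + Σ ν·ξ):
  V: 464.9 − 1(101.9) − 1(27.83) = 335.2
  P: 0 + 2(101.9) = 203.7
  U: 0 + 1(27.83) = 27.83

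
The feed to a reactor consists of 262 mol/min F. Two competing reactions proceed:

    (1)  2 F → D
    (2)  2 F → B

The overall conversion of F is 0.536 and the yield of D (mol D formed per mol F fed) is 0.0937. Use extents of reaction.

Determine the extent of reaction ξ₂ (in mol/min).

Yield of D: 1ξ₁ / 262 = 0.0937 → ξ₁ = 24.55 mol/min.
Conversion of F: 2ξ₁ + 2ξ₂ = 0.536 × 262 = 140.4 → ξ₂ = 45.67 mol/min.
Outlet amounts (n = n₀ + Σ ν·ξ):
  F: 262 − 2(24.55) − 2(45.67) = 121.6
  D: 0 + 1(24.55) = 24.55
  B: 0 + 1(45.67) = 45.67

ξ₂ = 45.7 mol/min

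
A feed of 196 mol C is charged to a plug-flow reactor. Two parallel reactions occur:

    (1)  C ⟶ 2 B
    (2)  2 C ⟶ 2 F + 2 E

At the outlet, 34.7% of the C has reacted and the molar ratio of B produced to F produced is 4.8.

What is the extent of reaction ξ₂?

ξ₂ = 10 mol

Conversion of C: C consumed = 0.347 × 196 = 68.01 mol = 1ξ₁ + 2ξ₂.
Selectivity: 2ξ₁ / (2ξ₂) = 4.8 → ξ₁ = 4.8 ξ₂.
Substitute: (1·4.8 + 2) ξ₂ = 68.01 → ξ₂ = 10 mol, ξ₁ = 48.01 mol.
Outlet amounts (n = n₀ + Σ ν·ξ):
  C: 196 − 1(48.01) − 2(10) = 128
  B: 0 + 2(48.01) = 96.02
  F: 0 + 2(10) = 20
  E: 0 + 2(10) = 20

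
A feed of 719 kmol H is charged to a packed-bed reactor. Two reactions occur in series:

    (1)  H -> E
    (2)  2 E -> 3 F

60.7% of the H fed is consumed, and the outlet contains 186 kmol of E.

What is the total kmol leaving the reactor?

844 kmol

Conversion of H: H consumed = 1ξ₁ = 0.607 × 719 → ξ₁ = 436.4 kmol.
E balance: n_E = 0 + 1ξ₁ − 2ξ₂ = 186 → ξ₂ = (1·436.4 − 186)/2 = 125.2 kmol.
Outlet amounts (n = n₀ + Σ ν·ξ):
  H: 719 − 1(436.4) = 282.6
  E: 0 + 1(436.4) − 2(125.2) = 186
  F: 0 + 3(125.2) = 375.6
Total out = 282.6 + 186 + 375.6 = 844.2 kmol.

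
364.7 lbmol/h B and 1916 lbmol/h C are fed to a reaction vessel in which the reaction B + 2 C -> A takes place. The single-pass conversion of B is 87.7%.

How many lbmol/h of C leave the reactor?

B reacted = 0.877 × 364.7 = 319.8 lbmol/h; ν_B = −1, so ξ = 319.8/1 = 319.8 lbmol/h.
Outlet amounts (n = n₀ + ν ξ):
  B: 364.7 − 1(319.8) = 44.86
  C: 1916 − 2(319.8) = 1276
  A: 0 + 1(319.8) = 319.8

1280 lbmol/h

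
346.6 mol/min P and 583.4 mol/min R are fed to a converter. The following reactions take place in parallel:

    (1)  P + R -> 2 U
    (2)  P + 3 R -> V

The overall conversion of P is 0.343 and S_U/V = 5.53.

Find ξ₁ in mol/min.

ξ₁ = 87.3 mol/min

Conversion of P: P consumed = 0.343 × 346.6 = 118.9 mol/min = 1ξ₁ + 1ξ₂.
Selectivity: 2ξ₁ / (1ξ₂) = 5.53 → ξ₁ = 2.765 ξ₂.
Substitute: (1·2.765 + 1) ξ₂ = 118.9 → ξ₂ = 31.58 mol/min, ξ₁ = 87.31 mol/min.
Outlet amounts (n = n₀ + Σ ν·ξ):
  P: 346.6 − 1(87.31) − 1(31.58) = 227.7
  R: 583.4 − 1(87.31) − 3(31.58) = 401.4
  U: 0 + 2(87.31) = 174.6
  V: 0 + 1(31.58) = 31.58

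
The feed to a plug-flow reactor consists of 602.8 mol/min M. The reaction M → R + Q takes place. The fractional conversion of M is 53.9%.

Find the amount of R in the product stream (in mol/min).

M reacted = 0.539 × 602.8 = 324.9 mol/min; ν_M = −1, so ξ = 324.9/1 = 324.9 mol/min.
Outlet amounts (n = n₀ + ν ξ):
  M: 602.8 − 1(324.9) = 277.9
  R: 0 + 1(324.9) = 324.9
  Q: 0 + 1(324.9) = 324.9

325 mol/min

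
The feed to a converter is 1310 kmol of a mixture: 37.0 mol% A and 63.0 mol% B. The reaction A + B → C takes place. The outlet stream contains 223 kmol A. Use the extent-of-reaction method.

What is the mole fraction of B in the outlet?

0.538

For A: n = n₀ − 1ξ → 223 = 484.7 − 1ξ, giving ξ = 261.7 kmol.
Outlet amounts (n = n₀ + ν ξ):
  A: 484.7 − 1(261.7) = 223
  B: 825.3 − 1(261.7) = 563.6
  C: 0 + 1(261.7) = 261.7
Total out = 1048 kmol; y_B = 563.6 / 1048 = 0.5376.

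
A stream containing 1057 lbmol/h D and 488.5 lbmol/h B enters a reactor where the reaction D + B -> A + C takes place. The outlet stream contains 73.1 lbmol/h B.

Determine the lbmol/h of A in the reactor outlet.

For B: n = n₀ − 1ξ → 73.1 = 488.5 − 1ξ, giving ξ = 415.4 lbmol/h.
Outlet amounts (n = n₀ + ν ξ):
  D: 1057 − 1(415.4) = 641.6
  B: 488.5 − 1(415.4) = 73.1
  A: 0 + 1(415.4) = 415.4
  C: 0 + 1(415.4) = 415.4

415 lbmol/h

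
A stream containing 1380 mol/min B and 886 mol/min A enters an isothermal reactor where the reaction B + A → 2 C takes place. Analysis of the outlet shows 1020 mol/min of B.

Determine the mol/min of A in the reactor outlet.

For B: n = n₀ − 1ξ → 1020 = 1380 − 1ξ, giving ξ = 360 mol/min.
Outlet amounts (n = n₀ + ν ξ):
  B: 1380 − 1(360) = 1020
  A: 886 − 1(360) = 526
  C: 0 + 2(360) = 720

526 mol/min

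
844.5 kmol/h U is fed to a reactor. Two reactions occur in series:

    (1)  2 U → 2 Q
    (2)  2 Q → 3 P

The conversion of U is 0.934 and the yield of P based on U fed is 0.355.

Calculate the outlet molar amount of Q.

Conversion of U: U consumed = 2ξ₁ = 0.934 × 844.5 → ξ₁ = 394.4 kmol/h.
Yield of P: 3ξ₂ / 844.5 = 0.355 → ξ₂ = 99.93 kmol/h.
Outlet amounts (n = n₀ + Σ ν·ξ):
  U: 844.5 − 2(394.4) = 55.74
  Q: 0 + 2(394.4) − 2(99.93) = 588.9
  P: 0 + 3(99.93) = 299.8

589 kmol/h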